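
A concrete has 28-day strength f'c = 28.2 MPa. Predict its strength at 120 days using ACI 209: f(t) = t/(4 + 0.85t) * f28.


f(120) = 120 / (4 + 0.85 * 120) * 28.2
= 120 / 106.0 * 28.2
= 31.92 MPa

31.92


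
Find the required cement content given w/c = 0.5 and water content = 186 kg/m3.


Cement = water / (w/c)
= 186 / 0.5
= 372.0 kg/m3

372.0


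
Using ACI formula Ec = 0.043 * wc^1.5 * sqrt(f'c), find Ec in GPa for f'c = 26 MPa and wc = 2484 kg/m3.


Ec = 0.043 * 2484^1.5 * sqrt(26) / 1000
= 27.14 GPa

27.14


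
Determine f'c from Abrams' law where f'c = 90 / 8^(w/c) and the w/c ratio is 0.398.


f'c = 90 / 8^0.398
= 90 / 2.288
= 39.34 MPa

39.34


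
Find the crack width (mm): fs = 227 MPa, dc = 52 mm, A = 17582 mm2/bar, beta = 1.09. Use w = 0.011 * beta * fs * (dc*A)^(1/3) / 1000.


w = 0.011 * beta * fs * (dc * A)^(1/3) / 1000
= 0.011 * 1.09 * 227 * (52 * 17582)^(1/3) / 1000
= 0.264 mm

0.264


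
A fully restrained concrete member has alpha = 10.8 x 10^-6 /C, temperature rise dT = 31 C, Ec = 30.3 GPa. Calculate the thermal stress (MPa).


sigma = alpha * dT * Ec
= 10.8e-6 * 31 * 30.3 * 1000
= 10.144 MPa

10.144


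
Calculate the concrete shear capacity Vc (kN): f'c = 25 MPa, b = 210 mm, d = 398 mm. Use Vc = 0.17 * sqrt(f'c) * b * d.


Vc = 0.17 * sqrt(25) * 210 * 398 / 1000
= 71.04 kN

71.04


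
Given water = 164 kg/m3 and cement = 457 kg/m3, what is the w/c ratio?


w/c = water / cement
w/c = 164 / 457 = 0.359

0.359


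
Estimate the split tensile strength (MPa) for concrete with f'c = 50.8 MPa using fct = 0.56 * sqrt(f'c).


fct = 0.56 * sqrt(50.8)
= 0.56 * 7.127
= 3.991 MPa

3.991


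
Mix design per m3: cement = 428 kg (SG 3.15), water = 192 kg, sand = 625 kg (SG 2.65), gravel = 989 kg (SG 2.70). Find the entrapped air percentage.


Vol cement = 428 / (3.15 * 1000) = 0.135873 m3
Vol water = 192 / 1000 = 0.192 m3
Vol sand = 625 / (2.65 * 1000) = 0.235849 m3
Vol gravel = 989 / (2.70 * 1000) = 0.366296 m3
Total solid + water volume = 0.930018 m3
Air = (1 - 0.930018) * 100 = 7.0%

7.0


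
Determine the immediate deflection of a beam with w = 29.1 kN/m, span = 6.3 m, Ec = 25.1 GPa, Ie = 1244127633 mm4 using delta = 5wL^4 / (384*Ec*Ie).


Convert: L = 6.3 m = 6300 mm, Ec = 25.1 GPa = 25100 MPa
delta = 5 * 29.1 * 6300^4 / (384 * 25100 * 1244127633)
= 19.11 mm

19.11


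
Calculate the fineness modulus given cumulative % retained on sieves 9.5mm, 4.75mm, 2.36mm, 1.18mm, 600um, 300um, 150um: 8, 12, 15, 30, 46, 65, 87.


FM = sum(cumulative % retained) / 100
= 263 / 100
= 2.63

2.63


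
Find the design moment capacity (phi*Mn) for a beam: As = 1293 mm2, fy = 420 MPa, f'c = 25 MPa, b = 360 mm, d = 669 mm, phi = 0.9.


a = As * fy / (0.85 * f'c * b)
= 1293 * 420 / (0.85 * 25 * 360)
= 70.9882 mm
Mn = As * fy * (d - a/2) / 10^6
= 344.0317 kN-m
phi*Mn = 0.9 * 344.0317 = 309.63 kN-m

309.63


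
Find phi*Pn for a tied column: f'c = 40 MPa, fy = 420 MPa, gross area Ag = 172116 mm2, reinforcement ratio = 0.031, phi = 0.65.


Ast = rho * Ag = 0.031 * 172116 = 5335.596 mm2
phi*Pn = 0.65 * 0.80 * (0.85 * 40 * (172116 - 5335.596) + 420 * 5335.596) / 1000
= 4113.97 kN

4113.97


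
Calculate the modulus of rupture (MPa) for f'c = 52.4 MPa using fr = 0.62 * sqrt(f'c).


fr = 0.62 * sqrt(52.4)
= 4.488 MPa

4.488


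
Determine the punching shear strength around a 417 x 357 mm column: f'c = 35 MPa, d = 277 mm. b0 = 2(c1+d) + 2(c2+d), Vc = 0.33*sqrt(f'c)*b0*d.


b0 = 2*(417 + 277) + 2*(357 + 277) = 2656 mm
Vc = 0.33 * sqrt(35) * 2656 * 277 / 1000
= 1436.34 kN

1436.34


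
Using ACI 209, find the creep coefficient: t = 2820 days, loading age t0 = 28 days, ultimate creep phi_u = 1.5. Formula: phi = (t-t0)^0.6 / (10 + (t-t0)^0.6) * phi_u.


dt = 2820 - 28 = 2792
phi = 2792^0.6 / (10 + 2792^0.6) * 1.5
= 1.382

1.382


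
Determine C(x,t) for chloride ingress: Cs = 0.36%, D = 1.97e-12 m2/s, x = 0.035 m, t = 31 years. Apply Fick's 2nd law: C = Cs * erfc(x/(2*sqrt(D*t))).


t_seconds = 31 * 365.25 * 24 * 3600 = 978285600.0 s
arg = 0.035 / (2 * sqrt(1.97e-12 * 978285600.0))
= 0.3986
erfc(0.3986) = 0.5729
C = 0.36 * 0.5729 = 0.2063%

0.2063


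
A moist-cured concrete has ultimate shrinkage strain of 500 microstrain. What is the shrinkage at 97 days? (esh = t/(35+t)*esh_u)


esh(97) = 97 / (35 + 97) * 500
= 97 / 132 * 500
= 367.4 microstrain

367.4


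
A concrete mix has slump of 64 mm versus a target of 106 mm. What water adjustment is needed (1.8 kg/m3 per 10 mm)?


Difference = 106 - 64 = 42 mm
Water adjustment = 42 * 1.8 / 10 = 7.6 kg/m3

7.6


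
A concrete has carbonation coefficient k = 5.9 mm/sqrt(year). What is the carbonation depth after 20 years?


depth = k * sqrt(t)
= 5.9 * sqrt(20)
= 26.39 mm

26.39


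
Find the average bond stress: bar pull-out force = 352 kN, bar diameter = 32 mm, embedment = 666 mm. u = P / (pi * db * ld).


u = P / (pi * db * ld)
= 352 * 1000 / (pi * 32 * 666)
= 5.257 MPa

5.257


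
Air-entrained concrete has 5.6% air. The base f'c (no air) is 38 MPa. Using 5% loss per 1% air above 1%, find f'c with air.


Strength loss = (5.6 - 1) * 5 = 23.0%
f'c = 38 * (1 - 23.0/100)
= 29.26 MPa

29.26


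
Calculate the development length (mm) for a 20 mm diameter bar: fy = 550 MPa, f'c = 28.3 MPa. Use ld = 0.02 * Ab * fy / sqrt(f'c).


Ab = pi * 20^2 / 4 = 314.159 mm2
ld = 0.02 * 314.159 * 550 / sqrt(28.3)
= 649.6 mm

649.6


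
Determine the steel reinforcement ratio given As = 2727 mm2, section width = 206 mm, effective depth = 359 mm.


rho = As / (b * d)
= 2727 / (206 * 359)
= 0.0369

0.0369


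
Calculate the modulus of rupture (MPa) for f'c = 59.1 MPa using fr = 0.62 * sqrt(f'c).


fr = 0.62 * sqrt(59.1)
= 4.766 MPa

4.766


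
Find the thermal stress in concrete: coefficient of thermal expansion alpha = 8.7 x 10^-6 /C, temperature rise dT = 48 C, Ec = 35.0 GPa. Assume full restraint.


sigma = alpha * dT * Ec
= 8.7e-6 * 48 * 35.0 * 1000
= 14.616 MPa

14.616


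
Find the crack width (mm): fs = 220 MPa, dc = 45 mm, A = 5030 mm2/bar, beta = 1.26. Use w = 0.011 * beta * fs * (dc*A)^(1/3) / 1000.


w = 0.011 * beta * fs * (dc * A)^(1/3) / 1000
= 0.011 * 1.26 * 220 * (45 * 5030)^(1/3) / 1000
= 0.186 mm

0.186


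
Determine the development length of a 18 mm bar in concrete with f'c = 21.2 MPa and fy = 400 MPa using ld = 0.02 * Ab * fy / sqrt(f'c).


Ab = pi * 18^2 / 4 = 254.469 mm2
ld = 0.02 * 254.469 * 400 / sqrt(21.2)
= 442.1 mm

442.1


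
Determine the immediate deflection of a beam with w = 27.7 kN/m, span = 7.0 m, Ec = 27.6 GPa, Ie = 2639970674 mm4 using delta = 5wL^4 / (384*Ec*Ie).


Convert: L = 7.0 m = 7000 mm, Ec = 27.6 GPa = 27600 MPa
delta = 5 * 27.7 * 7000^4 / (384 * 27600 * 2639970674)
= 11.89 mm

11.89


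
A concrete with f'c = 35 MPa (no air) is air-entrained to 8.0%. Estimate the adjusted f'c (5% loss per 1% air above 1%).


Strength loss = (8.0 - 1) * 5 = 35.0%
f'c = 35 * (1 - 35.0/100)
= 22.75 MPa

22.75


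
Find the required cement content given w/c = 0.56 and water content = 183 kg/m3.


Cement = water / (w/c)
= 183 / 0.56
= 326.8 kg/m3

326.8


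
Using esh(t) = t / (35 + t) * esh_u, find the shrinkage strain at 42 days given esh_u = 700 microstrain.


esh(42) = 42 / (35 + 42) * 700
= 42 / 77 * 700
= 381.8 microstrain

381.8


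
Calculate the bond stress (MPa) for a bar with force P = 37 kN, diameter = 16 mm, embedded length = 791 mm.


u = P / (pi * db * ld)
= 37 * 1000 / (pi * 16 * 791)
= 0.931 MPa

0.931


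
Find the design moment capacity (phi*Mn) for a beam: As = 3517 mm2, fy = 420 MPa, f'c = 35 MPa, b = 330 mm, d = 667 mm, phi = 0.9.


a = As * fy / (0.85 * f'c * b)
= 3517 * 420 / (0.85 * 35 * 330)
= 150.4599 mm
Mn = As * fy * (d - a/2) / 10^6
= 874.1272 kN-m
phi*Mn = 0.9 * 874.1272 = 786.71 kN-m

786.71


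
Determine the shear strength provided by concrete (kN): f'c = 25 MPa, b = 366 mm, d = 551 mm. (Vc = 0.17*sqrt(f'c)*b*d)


Vc = 0.17 * sqrt(25) * 366 * 551 / 1000
= 171.42 kN

171.42


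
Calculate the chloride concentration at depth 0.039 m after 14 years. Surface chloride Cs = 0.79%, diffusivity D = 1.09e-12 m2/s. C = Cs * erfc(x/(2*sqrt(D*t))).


t_seconds = 14 * 365.25 * 24 * 3600 = 441806400.0 s
arg = 0.039 / (2 * sqrt(1.09e-12 * 441806400.0))
= 0.8886
erfc(0.8886) = 0.2089
C = 0.79 * 0.2089 = 0.165%

0.165


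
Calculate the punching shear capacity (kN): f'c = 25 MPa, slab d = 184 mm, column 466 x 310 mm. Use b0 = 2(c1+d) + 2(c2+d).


b0 = 2*(466 + 184) + 2*(310 + 184) = 2288 mm
Vc = 0.33 * sqrt(25) * 2288 * 184 / 1000
= 694.64 kN

694.64


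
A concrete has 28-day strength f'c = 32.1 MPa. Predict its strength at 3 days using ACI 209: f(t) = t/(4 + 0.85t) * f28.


f(3) = 3 / (4 + 0.85 * 3) * 32.1
= 3 / 6.55 * 32.1
= 14.7 MPa

14.7


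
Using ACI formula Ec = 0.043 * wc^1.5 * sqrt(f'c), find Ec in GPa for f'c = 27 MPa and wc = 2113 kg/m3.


Ec = 0.043 * 2113^1.5 * sqrt(27) / 1000
= 21.7 GPa

21.7


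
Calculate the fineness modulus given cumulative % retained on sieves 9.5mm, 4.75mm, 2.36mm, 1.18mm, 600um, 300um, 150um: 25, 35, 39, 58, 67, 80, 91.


FM = sum(cumulative % retained) / 100
= 395 / 100
= 3.95

3.95


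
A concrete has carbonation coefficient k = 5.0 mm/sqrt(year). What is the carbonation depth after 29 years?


depth = k * sqrt(t)
= 5.0 * sqrt(29)
= 26.93 mm

26.93


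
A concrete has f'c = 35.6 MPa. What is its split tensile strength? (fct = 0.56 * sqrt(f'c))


fct = 0.56 * sqrt(35.6)
= 0.56 * 5.967
= 3.341 MPa

3.341


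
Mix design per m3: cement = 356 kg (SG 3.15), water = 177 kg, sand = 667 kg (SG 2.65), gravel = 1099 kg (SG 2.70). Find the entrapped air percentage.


Vol cement = 356 / (3.15 * 1000) = 0.113016 m3
Vol water = 177 / 1000 = 0.177 m3
Vol sand = 667 / (2.65 * 1000) = 0.251698 m3
Vol gravel = 1099 / (2.70 * 1000) = 0.407037 m3
Total solid + water volume = 0.948751 m3
Air = (1 - 0.948751) * 100 = 5.12%

5.12


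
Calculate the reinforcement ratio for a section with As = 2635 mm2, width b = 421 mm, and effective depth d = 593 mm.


rho = As / (b * d)
= 2635 / (421 * 593)
= 0.0106

0.0106


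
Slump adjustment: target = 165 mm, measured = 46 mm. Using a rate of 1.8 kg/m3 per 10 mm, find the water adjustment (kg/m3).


Difference = 165 - 46 = 119 mm
Water adjustment = 119 * 1.8 / 10 = 21.4 kg/m3

21.4


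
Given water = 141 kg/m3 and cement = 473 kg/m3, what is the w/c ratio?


w/c = water / cement
w/c = 141 / 473 = 0.298

0.298


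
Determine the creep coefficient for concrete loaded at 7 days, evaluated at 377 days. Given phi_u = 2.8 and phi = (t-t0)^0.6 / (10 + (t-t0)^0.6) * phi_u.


dt = 377 - 7 = 370
phi = 370^0.6 / (10 + 370^0.6) * 2.8
= 2.174

2.174


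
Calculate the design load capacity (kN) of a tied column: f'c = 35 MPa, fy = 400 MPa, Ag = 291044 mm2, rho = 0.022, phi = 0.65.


Ast = rho * Ag = 0.022 * 291044 = 6402.968 mm2
phi*Pn = 0.65 * 0.80 * (0.85 * 35 * (291044 - 6402.968) + 400 * 6402.968) / 1000
= 5735.21 kN

5735.21


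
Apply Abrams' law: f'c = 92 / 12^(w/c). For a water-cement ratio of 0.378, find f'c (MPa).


f'c = 92 / 12^0.378
= 92 / 2.558
= 35.96 MPa

35.96


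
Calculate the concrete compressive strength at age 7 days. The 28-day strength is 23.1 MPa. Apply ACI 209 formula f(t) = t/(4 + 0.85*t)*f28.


f(7) = 7 / (4 + 0.85 * 7) * 23.1
= 7 / 9.95 * 23.1
= 16.25 MPa

16.25


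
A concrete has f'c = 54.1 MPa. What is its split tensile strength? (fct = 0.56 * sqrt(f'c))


fct = 0.56 * sqrt(54.1)
= 0.56 * 7.355
= 4.119 MPa

4.119


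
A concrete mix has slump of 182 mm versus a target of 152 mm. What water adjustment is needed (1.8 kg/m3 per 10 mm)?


Difference = 152 - 182 = -30 mm
Water adjustment = -30 * 1.8 / 10 = -5.4 kg/m3

-5.4


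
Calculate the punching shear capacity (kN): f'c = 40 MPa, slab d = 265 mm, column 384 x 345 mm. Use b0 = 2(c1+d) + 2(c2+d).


b0 = 2*(384 + 265) + 2*(345 + 265) = 2518 mm
Vc = 0.33 * sqrt(40) * 2518 * 265 / 1000
= 1392.66 kN

1392.66


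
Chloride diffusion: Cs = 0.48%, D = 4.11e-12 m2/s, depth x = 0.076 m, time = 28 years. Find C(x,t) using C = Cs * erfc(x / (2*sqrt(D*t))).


t_seconds = 28 * 365.25 * 24 * 3600 = 883612800.0 s
arg = 0.076 / (2 * sqrt(4.11e-12 * 883612800.0))
= 0.6306
erfc(0.6306) = 0.3725
C = 0.48 * 0.3725 = 0.1788%

0.1788


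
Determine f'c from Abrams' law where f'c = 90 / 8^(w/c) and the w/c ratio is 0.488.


f'c = 90 / 8^0.488
= 90 / 2.759
= 32.62 MPa

32.62


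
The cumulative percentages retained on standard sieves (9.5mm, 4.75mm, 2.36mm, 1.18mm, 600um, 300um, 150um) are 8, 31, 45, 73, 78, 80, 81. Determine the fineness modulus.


FM = sum(cumulative % retained) / 100
= 396 / 100
= 3.96

3.96


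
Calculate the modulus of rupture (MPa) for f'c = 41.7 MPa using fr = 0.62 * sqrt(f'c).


fr = 0.62 * sqrt(41.7)
= 4.004 MPa

4.004


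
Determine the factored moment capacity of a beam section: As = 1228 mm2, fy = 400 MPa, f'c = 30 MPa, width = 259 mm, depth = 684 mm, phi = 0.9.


a = As * fy / (0.85 * f'c * b)
= 1228 * 400 / (0.85 * 30 * 259)
= 74.3735 mm
Mn = As * fy * (d - a/2) / 10^6
= 317.7147 kN-m
phi*Mn = 0.9 * 317.7147 = 285.94 kN-m

285.94


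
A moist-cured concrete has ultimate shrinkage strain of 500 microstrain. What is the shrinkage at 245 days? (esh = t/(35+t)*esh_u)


esh(245) = 245 / (35 + 245) * 500
= 245 / 280 * 500
= 437.5 microstrain

437.5


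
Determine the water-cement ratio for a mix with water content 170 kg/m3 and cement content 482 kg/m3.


w/c = water / cement
w/c = 170 / 482 = 0.353

0.353


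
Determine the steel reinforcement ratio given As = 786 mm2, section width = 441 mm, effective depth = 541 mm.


rho = As / (b * d)
= 786 / (441 * 541)
= 0.0033

0.0033


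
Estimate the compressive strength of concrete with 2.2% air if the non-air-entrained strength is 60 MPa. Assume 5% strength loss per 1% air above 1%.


Strength loss = (2.2 - 1) * 5 = 6.0%
f'c = 60 * (1 - 6.0/100)
= 56.4 MPa

56.4


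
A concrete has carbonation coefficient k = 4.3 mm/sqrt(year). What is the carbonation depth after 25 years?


depth = k * sqrt(t)
= 4.3 * sqrt(25)
= 21.5 mm

21.5


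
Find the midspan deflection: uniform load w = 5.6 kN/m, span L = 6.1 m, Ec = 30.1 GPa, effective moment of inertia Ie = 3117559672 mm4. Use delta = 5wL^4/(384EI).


Convert: L = 6.1 m = 6100 mm, Ec = 30.1 GPa = 30100 MPa
delta = 5 * 5.6 * 6100^4 / (384 * 30100 * 3117559672)
= 1.08 mm

1.08


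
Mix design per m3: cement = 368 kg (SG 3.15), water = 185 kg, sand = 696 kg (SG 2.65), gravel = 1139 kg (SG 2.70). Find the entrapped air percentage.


Vol cement = 368 / (3.15 * 1000) = 0.116825 m3
Vol water = 185 / 1000 = 0.185 m3
Vol sand = 696 / (2.65 * 1000) = 0.262642 m3
Vol gravel = 1139 / (2.70 * 1000) = 0.421852 m3
Total solid + water volume = 0.986319 m3
Air = (1 - 0.986319) * 100 = 1.37%

1.37


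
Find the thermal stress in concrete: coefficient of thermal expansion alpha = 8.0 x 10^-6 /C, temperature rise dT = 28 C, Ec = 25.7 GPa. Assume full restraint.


sigma = alpha * dT * Ec
= 8.0e-6 * 28 * 25.7 * 1000
= 5.757 MPa

5.757


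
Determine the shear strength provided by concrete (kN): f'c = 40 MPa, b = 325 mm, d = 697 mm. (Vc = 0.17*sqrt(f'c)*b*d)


Vc = 0.17 * sqrt(40) * 325 * 697 / 1000
= 243.55 kN

243.55


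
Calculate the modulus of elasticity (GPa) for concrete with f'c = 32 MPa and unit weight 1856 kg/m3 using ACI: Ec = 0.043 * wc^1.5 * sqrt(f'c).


Ec = 0.043 * 1856^1.5 * sqrt(32) / 1000
= 19.45 GPa

19.45


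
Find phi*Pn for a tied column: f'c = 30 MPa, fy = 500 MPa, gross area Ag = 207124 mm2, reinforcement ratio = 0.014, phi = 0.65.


Ast = rho * Ag = 0.014 * 207124 = 2899.736 mm2
phi*Pn = 0.65 * 0.80 * (0.85 * 30 * (207124 - 2899.736) + 500 * 2899.736) / 1000
= 3461.95 kN

3461.95


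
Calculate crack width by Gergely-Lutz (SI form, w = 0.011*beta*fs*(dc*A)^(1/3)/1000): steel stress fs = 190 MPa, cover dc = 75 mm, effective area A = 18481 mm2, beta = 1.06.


w = 0.011 * beta * fs * (dc * A)^(1/3) / 1000
= 0.011 * 1.06 * 190 * (75 * 18481)^(1/3) / 1000
= 0.247 mm

0.247


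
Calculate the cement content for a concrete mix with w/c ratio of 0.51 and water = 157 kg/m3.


Cement = water / (w/c)
= 157 / 0.51
= 307.8 kg/m3

307.8


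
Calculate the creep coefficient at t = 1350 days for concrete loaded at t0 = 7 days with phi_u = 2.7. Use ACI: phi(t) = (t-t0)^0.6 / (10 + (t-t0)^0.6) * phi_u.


dt = 1350 - 7 = 1343
phi = 1343^0.6 / (10 + 1343^0.6) * 2.7
= 2.384

2.384


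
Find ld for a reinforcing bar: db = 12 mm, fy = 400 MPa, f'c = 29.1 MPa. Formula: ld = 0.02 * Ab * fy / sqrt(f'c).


Ab = pi * 12^2 / 4 = 113.097 mm2
ld = 0.02 * 113.097 * 400 / sqrt(29.1)
= 167.7 mm

167.7


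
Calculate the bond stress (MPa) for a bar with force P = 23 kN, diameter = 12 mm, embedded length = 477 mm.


u = P / (pi * db * ld)
= 23 * 1000 / (pi * 12 * 477)
= 1.279 MPa

1.279


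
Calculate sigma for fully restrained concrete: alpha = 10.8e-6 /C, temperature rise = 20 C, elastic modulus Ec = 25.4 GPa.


sigma = alpha * dT * Ec
= 10.8e-6 * 20 * 25.4 * 1000
= 5.486 MPa

5.486


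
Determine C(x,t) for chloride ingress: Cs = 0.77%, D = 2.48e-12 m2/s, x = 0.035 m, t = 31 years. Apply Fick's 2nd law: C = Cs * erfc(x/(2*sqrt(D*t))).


t_seconds = 31 * 365.25 * 24 * 3600 = 978285600.0 s
arg = 0.035 / (2 * sqrt(2.48e-12 * 978285600.0))
= 0.3553
erfc(0.3553) = 0.6153
C = 0.77 * 0.6153 = 0.4738%

0.4738


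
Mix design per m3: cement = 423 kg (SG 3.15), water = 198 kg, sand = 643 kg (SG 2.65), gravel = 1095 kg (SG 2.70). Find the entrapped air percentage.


Vol cement = 423 / (3.15 * 1000) = 0.134286 m3
Vol water = 198 / 1000 = 0.198 m3
Vol sand = 643 / (2.65 * 1000) = 0.242642 m3
Vol gravel = 1095 / (2.70 * 1000) = 0.405556 m3
Total solid + water volume = 0.980483 m3
Air = (1 - 0.980483) * 100 = 1.95%

1.95


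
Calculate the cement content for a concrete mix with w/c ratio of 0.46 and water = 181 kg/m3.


Cement = water / (w/c)
= 181 / 0.46
= 393.5 kg/m3

393.5


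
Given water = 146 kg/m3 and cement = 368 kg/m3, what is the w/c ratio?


w/c = water / cement
w/c = 146 / 368 = 0.397

0.397


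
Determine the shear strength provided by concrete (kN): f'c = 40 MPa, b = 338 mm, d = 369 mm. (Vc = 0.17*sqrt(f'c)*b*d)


Vc = 0.17 * sqrt(40) * 338 * 369 / 1000
= 134.1 kN

134.1


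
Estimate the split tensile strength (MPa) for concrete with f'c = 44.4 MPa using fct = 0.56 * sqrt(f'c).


fct = 0.56 * sqrt(44.4)
= 0.56 * 6.663
= 3.731 MPa

3.731


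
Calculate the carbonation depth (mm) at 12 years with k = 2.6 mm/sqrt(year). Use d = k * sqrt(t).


depth = k * sqrt(t)
= 2.6 * sqrt(12)
= 9.01 mm

9.01


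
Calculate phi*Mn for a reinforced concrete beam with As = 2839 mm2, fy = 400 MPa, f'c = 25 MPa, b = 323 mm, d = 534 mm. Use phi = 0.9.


a = As * fy / (0.85 * f'c * b)
= 2839 * 400 / (0.85 * 25 * 323)
= 165.4489 mm
Mn = As * fy * (d - a/2) / 10^6
= 512.4685 kN-m
phi*Mn = 0.9 * 512.4685 = 461.22 kN-m

461.22


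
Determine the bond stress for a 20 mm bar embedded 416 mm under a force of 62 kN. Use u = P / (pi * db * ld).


u = P / (pi * db * ld)
= 62 * 1000 / (pi * 20 * 416)
= 2.372 MPa

2.372


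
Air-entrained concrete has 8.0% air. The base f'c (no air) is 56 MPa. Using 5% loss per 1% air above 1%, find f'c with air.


Strength loss = (8.0 - 1) * 5 = 35.0%
f'c = 56 * (1 - 35.0/100)
= 36.4 MPa

36.4


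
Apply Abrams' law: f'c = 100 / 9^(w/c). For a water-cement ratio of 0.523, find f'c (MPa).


f'c = 100 / 9^0.523
= 100 / 3.156
= 31.69 MPa

31.69


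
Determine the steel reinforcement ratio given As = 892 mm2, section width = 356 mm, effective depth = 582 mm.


rho = As / (b * d)
= 892 / (356 * 582)
= 0.0043

0.0043


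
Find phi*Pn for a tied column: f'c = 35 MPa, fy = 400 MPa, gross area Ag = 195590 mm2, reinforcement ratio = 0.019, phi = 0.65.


Ast = rho * Ag = 0.019 * 195590 = 3716.21 mm2
phi*Pn = 0.65 * 0.80 * (0.85 * 35 * (195590 - 3716.21) + 400 * 3716.21) / 1000
= 3741.26 kN

3741.26


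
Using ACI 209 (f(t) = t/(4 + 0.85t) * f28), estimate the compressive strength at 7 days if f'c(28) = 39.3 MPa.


f(7) = 7 / (4 + 0.85 * 7) * 39.3
= 7 / 9.95 * 39.3
= 27.65 MPa

27.65


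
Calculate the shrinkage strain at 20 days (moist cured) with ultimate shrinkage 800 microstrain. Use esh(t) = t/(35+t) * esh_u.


esh(20) = 20 / (35 + 20) * 800
= 20 / 55 * 800
= 290.9 microstrain

290.9


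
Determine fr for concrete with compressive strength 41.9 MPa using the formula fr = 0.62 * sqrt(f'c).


fr = 0.62 * sqrt(41.9)
= 4.013 MPa

4.013


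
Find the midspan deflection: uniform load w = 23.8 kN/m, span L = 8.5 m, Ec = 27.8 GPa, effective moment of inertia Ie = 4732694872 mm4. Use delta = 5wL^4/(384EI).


Convert: L = 8.5 m = 8500 mm, Ec = 27.8 GPa = 27800 MPa
delta = 5 * 23.8 * 8500^4 / (384 * 27800 * 4732694872)
= 12.3 mm

12.3


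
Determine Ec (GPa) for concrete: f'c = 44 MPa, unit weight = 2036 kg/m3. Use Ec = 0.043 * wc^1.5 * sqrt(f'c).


Ec = 0.043 * 2036^1.5 * sqrt(44) / 1000
= 26.2 GPa

26.2


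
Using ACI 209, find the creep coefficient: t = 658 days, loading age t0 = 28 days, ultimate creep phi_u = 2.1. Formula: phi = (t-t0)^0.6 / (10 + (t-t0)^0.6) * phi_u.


dt = 658 - 28 = 630
phi = 630^0.6 / (10 + 630^0.6) * 2.1
= 1.737

1.737


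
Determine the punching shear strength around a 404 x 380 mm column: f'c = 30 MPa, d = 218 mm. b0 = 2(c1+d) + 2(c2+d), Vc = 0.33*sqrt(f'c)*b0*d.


b0 = 2*(404 + 218) + 2*(380 + 218) = 2440 mm
Vc = 0.33 * sqrt(30) * 2440 * 218 / 1000
= 961.44 kN

961.44


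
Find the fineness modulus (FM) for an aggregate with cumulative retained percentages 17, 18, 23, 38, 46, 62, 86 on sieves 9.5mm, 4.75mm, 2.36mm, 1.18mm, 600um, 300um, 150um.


FM = sum(cumulative % retained) / 100
= 290 / 100
= 2.9

2.9


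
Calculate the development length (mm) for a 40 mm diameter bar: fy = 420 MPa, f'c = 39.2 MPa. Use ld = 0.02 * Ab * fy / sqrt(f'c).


Ab = pi * 40^2 / 4 = 1256.637 mm2
ld = 0.02 * 1256.637 * 420 / sqrt(39.2)
= 1686.0 mm

1686.0


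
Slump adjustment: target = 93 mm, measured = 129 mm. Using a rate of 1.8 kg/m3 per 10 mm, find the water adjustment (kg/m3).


Difference = 93 - 129 = -36 mm
Water adjustment = -36 * 1.8 / 10 = -6.5 kg/m3

-6.5


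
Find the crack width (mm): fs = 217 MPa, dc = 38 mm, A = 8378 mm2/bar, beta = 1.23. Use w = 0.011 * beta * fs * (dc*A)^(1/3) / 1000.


w = 0.011 * beta * fs * (dc * A)^(1/3) / 1000
= 0.011 * 1.23 * 217 * (38 * 8378)^(1/3) / 1000
= 0.2 mm

0.2


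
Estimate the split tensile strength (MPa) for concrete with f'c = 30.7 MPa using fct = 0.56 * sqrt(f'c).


fct = 0.56 * sqrt(30.7)
= 0.56 * 5.541
= 3.103 MPa

3.103


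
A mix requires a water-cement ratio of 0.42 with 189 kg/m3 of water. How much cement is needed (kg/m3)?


Cement = water / (w/c)
= 189 / 0.42
= 450.0 kg/m3

450.0


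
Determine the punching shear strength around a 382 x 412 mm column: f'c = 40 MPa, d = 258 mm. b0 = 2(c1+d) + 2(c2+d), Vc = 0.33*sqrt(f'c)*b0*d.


b0 = 2*(382 + 258) + 2*(412 + 258) = 2620 mm
Vc = 0.33 * sqrt(40) * 2620 * 258 / 1000
= 1410.8 kN

1410.8


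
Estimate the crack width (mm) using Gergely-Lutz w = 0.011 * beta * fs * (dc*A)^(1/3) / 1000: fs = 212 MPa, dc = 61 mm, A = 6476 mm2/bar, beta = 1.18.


w = 0.011 * beta * fs * (dc * A)^(1/3) / 1000
= 0.011 * 1.18 * 212 * (61 * 6476)^(1/3) / 1000
= 0.202 mm

0.202


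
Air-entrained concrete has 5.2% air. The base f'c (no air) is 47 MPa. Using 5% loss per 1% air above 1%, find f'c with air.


Strength loss = (5.2 - 1) * 5 = 21.0%
f'c = 47 * (1 - 21.0/100)
= 37.13 MPa

37.13


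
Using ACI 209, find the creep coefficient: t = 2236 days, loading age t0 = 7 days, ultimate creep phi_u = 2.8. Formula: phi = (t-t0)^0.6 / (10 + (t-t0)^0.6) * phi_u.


dt = 2236 - 7 = 2229
phi = 2229^0.6 / (10 + 2229^0.6) * 2.8
= 2.55

2.55


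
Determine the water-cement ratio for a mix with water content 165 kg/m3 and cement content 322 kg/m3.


w/c = water / cement
w/c = 165 / 322 = 0.512

0.512


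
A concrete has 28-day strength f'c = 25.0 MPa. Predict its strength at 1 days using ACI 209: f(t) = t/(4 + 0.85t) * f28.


f(1) = 1 / (4 + 0.85 * 1) * 25.0
= 1 / 4.85 * 25.0
= 5.15 MPa

5.15


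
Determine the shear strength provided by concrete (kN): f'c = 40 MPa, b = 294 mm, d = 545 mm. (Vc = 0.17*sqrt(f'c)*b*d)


Vc = 0.17 * sqrt(40) * 294 * 545 / 1000
= 172.28 kN

172.28


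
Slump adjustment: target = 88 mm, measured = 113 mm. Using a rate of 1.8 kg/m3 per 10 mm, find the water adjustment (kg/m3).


Difference = 88 - 113 = -25 mm
Water adjustment = -25 * 1.8 / 10 = -4.5 kg/m3

-4.5


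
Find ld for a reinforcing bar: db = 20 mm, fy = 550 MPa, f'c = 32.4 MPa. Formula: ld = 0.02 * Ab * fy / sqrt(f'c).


Ab = pi * 20^2 / 4 = 314.159 mm2
ld = 0.02 * 314.159 * 550 / sqrt(32.4)
= 607.1 mm

607.1


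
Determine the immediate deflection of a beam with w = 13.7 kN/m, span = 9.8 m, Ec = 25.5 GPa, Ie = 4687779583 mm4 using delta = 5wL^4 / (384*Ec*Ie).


Convert: L = 9.8 m = 9800 mm, Ec = 25.5 GPa = 25500 MPa
delta = 5 * 13.7 * 9800^4 / (384 * 25500 * 4687779583)
= 13.76 mm

13.76


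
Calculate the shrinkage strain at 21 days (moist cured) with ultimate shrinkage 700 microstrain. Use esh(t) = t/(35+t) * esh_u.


esh(21) = 21 / (35 + 21) * 700
= 21 / 56 * 700
= 262.5 microstrain

262.5


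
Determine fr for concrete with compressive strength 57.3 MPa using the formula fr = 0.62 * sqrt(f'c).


fr = 0.62 * sqrt(57.3)
= 4.693 MPa

4.693


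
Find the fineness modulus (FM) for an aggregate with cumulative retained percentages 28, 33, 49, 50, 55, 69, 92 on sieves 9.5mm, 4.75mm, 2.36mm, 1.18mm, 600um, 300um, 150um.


FM = sum(cumulative % retained) / 100
= 376 / 100
= 3.76

3.76


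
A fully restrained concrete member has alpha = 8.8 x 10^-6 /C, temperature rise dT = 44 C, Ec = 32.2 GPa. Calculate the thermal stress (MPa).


sigma = alpha * dT * Ec
= 8.8e-6 * 44 * 32.2 * 1000
= 12.468 MPa

12.468


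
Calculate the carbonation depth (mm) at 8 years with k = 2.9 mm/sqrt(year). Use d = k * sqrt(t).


depth = k * sqrt(t)
= 2.9 * sqrt(8)
= 8.2 mm

8.2


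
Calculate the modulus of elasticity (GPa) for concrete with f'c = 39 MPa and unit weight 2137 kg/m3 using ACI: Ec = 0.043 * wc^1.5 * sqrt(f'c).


Ec = 0.043 * 2137^1.5 * sqrt(39) / 1000
= 26.53 GPa

26.53


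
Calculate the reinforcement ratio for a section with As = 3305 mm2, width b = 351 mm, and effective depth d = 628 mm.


rho = As / (b * d)
= 3305 / (351 * 628)
= 0.015

0.015


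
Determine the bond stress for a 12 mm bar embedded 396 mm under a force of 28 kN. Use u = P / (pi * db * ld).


u = P / (pi * db * ld)
= 28 * 1000 / (pi * 12 * 396)
= 1.876 MPa

1.876


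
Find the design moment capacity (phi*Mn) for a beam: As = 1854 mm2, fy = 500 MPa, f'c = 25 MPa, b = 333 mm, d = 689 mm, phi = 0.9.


a = As * fy / (0.85 * f'c * b)
= 1854 * 500 / (0.85 * 25 * 333)
= 131.0016 mm
Mn = As * fy * (d - a/2) / 10^6
= 577.9838 kN-m
phi*Mn = 0.9 * 577.9838 = 520.19 kN-m

520.19


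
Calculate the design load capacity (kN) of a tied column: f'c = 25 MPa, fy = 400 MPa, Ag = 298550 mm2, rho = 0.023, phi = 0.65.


Ast = rho * Ag = 0.023 * 298550 = 6866.65 mm2
phi*Pn = 0.65 * 0.80 * (0.85 * 25 * (298550 - 6866.65) + 400 * 6866.65) / 1000
= 4651.36 kN

4651.36


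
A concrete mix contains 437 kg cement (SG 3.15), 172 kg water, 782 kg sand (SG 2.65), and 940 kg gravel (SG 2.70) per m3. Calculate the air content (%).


Vol cement = 437 / (3.15 * 1000) = 0.13873 m3
Vol water = 172 / 1000 = 0.172 m3
Vol sand = 782 / (2.65 * 1000) = 0.295094 m3
Vol gravel = 940 / (2.70 * 1000) = 0.348148 m3
Total solid + water volume = 0.953973 m3
Air = (1 - 0.953973) * 100 = 4.6%

4.6


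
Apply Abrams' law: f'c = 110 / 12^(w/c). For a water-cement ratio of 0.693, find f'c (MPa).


f'c = 110 / 12^0.693
= 110 / 5.596
= 19.66 MPa

19.66


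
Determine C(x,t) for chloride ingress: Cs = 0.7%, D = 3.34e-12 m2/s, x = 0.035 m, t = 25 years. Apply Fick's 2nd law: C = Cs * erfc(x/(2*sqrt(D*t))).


t_seconds = 25 * 365.25 * 24 * 3600 = 788940000.0 s
arg = 0.035 / (2 * sqrt(3.34e-12 * 788940000.0))
= 0.3409
erfc(0.3409) = 0.6297
C = 0.7 * 0.6297 = 0.4408%

0.4408


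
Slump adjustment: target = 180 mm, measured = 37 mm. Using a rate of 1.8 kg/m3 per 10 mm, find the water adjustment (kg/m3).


Difference = 180 - 37 = 143 mm
Water adjustment = 143 * 1.8 / 10 = 25.7 kg/m3

25.7


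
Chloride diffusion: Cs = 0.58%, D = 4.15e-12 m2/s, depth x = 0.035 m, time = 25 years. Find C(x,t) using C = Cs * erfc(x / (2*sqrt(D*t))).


t_seconds = 25 * 365.25 * 24 * 3600 = 788940000.0 s
arg = 0.035 / (2 * sqrt(4.15e-12 * 788940000.0))
= 0.3058
erfc(0.3058) = 0.6654
C = 0.58 * 0.6654 = 0.3859%

0.3859


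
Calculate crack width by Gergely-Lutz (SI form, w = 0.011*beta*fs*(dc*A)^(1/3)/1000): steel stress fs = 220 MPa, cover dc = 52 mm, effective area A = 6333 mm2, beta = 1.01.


w = 0.011 * beta * fs * (dc * A)^(1/3) / 1000
= 0.011 * 1.01 * 220 * (52 * 6333)^(1/3) / 1000
= 0.169 mm

0.169


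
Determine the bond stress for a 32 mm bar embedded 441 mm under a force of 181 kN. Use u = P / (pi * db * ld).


u = P / (pi * db * ld)
= 181 * 1000 / (pi * 32 * 441)
= 4.083 MPa

4.083


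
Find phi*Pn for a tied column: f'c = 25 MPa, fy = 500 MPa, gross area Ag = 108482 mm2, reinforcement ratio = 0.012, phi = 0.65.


Ast = rho * Ag = 0.012 * 108482 = 1301.784 mm2
phi*Pn = 0.65 * 0.80 * (0.85 * 25 * (108482 - 1301.784) + 500 * 1301.784) / 1000
= 1522.81 kN

1522.81


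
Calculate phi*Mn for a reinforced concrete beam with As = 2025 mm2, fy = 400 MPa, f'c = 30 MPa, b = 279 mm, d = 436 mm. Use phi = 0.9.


a = As * fy / (0.85 * f'c * b)
= 2025 * 400 / (0.85 * 30 * 279)
= 113.852 mm
Mn = As * fy * (d - a/2) / 10^6
= 307.0499 kN-m
phi*Mn = 0.9 * 307.0499 = 276.34 kN-m

276.34


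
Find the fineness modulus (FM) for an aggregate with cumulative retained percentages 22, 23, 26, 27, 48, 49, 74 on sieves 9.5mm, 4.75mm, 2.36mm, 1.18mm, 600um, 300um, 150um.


FM = sum(cumulative % retained) / 100
= 269 / 100
= 2.69

2.69


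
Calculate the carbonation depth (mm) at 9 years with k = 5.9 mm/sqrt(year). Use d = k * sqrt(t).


depth = k * sqrt(t)
= 5.9 * sqrt(9)
= 17.7 mm

17.7


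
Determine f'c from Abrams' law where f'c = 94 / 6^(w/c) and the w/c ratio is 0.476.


f'c = 94 / 6^0.476
= 94 / 2.346
= 40.06 MPa

40.06


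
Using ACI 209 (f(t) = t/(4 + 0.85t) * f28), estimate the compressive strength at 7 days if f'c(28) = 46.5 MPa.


f(7) = 7 / (4 + 0.85 * 7) * 46.5
= 7 / 9.95 * 46.5
= 32.71 MPa

32.71


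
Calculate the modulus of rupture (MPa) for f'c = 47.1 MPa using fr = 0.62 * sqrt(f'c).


fr = 0.62 * sqrt(47.1)
= 4.255 MPa

4.255


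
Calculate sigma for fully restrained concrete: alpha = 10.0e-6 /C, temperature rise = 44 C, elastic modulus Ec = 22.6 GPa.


sigma = alpha * dT * Ec
= 10.0e-6 * 44 * 22.6 * 1000
= 9.944 MPa

9.944


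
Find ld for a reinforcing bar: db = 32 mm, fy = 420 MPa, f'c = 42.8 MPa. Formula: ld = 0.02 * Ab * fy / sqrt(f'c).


Ab = pi * 32^2 / 4 = 804.248 mm2
ld = 0.02 * 804.248 * 420 / sqrt(42.8)
= 1032.6 mm

1032.6


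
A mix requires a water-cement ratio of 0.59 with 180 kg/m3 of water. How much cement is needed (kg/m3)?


Cement = water / (w/c)
= 180 / 0.59
= 305.1 kg/m3

305.1


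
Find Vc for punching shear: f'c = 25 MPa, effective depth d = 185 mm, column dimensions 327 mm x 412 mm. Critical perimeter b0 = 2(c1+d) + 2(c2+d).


b0 = 2*(327 + 185) + 2*(412 + 185) = 2218 mm
Vc = 0.33 * sqrt(25) * 2218 * 185 / 1000
= 677.04 kN

677.04


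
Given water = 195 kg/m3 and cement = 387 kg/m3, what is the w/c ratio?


w/c = water / cement
w/c = 195 / 387 = 0.504

0.504


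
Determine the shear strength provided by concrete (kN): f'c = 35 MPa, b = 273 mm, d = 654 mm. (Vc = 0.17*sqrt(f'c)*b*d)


Vc = 0.17 * sqrt(35) * 273 * 654 / 1000
= 179.57 kN

179.57


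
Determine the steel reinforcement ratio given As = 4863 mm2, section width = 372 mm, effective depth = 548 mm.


rho = As / (b * d)
= 4863 / (372 * 548)
= 0.0239

0.0239


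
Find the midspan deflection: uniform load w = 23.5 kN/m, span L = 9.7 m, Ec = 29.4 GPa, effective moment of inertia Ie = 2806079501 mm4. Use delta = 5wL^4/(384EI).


Convert: L = 9.7 m = 9700 mm, Ec = 29.4 GPa = 29400 MPa
delta = 5 * 23.5 * 9700^4 / (384 * 29400 * 2806079501)
= 32.84 mm

32.84


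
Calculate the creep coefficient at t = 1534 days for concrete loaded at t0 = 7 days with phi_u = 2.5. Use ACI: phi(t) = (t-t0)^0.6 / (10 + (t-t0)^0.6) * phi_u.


dt = 1534 - 7 = 1527
phi = 1527^0.6 / (10 + 1527^0.6) * 2.5
= 2.226

2.226


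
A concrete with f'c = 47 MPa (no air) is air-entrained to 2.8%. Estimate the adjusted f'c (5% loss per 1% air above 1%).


Strength loss = (2.8 - 1) * 5 = 9.0%
f'c = 47 * (1 - 9.0/100)
= 42.77 MPa

42.77


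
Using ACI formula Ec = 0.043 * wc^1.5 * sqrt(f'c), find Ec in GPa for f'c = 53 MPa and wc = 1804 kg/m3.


Ec = 0.043 * 1804^1.5 * sqrt(53) / 1000
= 23.99 GPa

23.99


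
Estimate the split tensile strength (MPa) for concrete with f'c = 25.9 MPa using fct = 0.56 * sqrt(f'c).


fct = 0.56 * sqrt(25.9)
= 0.56 * 5.089
= 2.85 MPa

2.85


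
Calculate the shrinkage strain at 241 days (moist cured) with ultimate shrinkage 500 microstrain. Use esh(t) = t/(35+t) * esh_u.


esh(241) = 241 / (35 + 241) * 500
= 241 / 276 * 500
= 436.6 microstrain

436.6


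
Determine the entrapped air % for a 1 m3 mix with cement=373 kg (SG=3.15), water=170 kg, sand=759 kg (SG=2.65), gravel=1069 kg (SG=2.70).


Vol cement = 373 / (3.15 * 1000) = 0.118413 m3
Vol water = 170 / 1000 = 0.17 m3
Vol sand = 759 / (2.65 * 1000) = 0.286415 m3
Vol gravel = 1069 / (2.70 * 1000) = 0.395926 m3
Total solid + water volume = 0.970754 m3
Air = (1 - 0.970754) * 100 = 2.92%

2.92


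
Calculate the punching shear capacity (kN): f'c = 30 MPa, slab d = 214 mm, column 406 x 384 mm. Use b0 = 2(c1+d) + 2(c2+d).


b0 = 2*(406 + 214) + 2*(384 + 214) = 2436 mm
Vc = 0.33 * sqrt(30) * 2436 * 214 / 1000
= 942.25 kN

942.25


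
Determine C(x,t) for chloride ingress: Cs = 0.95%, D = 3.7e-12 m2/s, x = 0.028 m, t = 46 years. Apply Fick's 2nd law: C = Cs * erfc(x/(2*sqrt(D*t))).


t_seconds = 46 * 365.25 * 24 * 3600 = 1451649600.0 s
arg = 0.028 / (2 * sqrt(3.7e-12 * 1451649600.0))
= 0.191
erfc(0.191) = 0.787
C = 0.95 * 0.787 = 0.7477%

0.7477


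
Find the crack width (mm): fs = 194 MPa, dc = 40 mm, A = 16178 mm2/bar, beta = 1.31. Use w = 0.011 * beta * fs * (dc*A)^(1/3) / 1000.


w = 0.011 * beta * fs * (dc * A)^(1/3) / 1000
= 0.011 * 1.31 * 194 * (40 * 16178)^(1/3) / 1000
= 0.242 mm

0.242


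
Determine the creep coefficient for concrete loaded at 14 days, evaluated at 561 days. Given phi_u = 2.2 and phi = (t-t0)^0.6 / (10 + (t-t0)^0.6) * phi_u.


dt = 561 - 14 = 547
phi = 547^0.6 / (10 + 547^0.6) * 2.2
= 1.792

1.792


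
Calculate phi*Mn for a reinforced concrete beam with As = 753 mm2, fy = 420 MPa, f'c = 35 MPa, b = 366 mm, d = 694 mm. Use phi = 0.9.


a = As * fy / (0.85 * f'c * b)
= 753 * 420 / (0.85 * 35 * 366)
= 29.0453 mm
Mn = As * fy * (d - a/2) / 10^6
= 214.8915 kN-m
phi*Mn = 0.9 * 214.8915 = 193.4 kN-m

193.4


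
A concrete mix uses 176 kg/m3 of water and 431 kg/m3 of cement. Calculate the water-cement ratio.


w/c = water / cement
w/c = 176 / 431 = 0.408

0.408


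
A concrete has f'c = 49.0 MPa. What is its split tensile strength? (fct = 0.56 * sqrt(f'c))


fct = 0.56 * sqrt(49.0)
= 0.56 * 7.0
= 3.92 MPa

3.92


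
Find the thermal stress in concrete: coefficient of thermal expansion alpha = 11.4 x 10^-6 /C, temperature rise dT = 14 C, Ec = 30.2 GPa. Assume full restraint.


sigma = alpha * dT * Ec
= 11.4e-6 * 14 * 30.2 * 1000
= 4.82 MPa

4.82


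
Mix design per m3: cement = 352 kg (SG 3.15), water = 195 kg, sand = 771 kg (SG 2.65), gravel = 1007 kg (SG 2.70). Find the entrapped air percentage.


Vol cement = 352 / (3.15 * 1000) = 0.111746 m3
Vol water = 195 / 1000 = 0.195 m3
Vol sand = 771 / (2.65 * 1000) = 0.290943 m3
Vol gravel = 1007 / (2.70 * 1000) = 0.372963 m3
Total solid + water volume = 0.970652 m3
Air = (1 - 0.970652) * 100 = 2.93%

2.93


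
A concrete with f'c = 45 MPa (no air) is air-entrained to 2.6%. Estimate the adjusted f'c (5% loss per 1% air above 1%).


Strength loss = (2.6 - 1) * 5 = 8.0%
f'c = 45 * (1 - 8.0/100)
= 41.4 MPa

41.4


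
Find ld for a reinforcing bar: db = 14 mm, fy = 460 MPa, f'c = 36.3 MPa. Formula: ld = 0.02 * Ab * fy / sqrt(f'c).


Ab = pi * 14^2 / 4 = 153.938 mm2
ld = 0.02 * 153.938 * 460 / sqrt(36.3)
= 235.1 mm

235.1


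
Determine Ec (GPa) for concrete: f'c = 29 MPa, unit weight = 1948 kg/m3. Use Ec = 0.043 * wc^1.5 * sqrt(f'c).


Ec = 0.043 * 1948^1.5 * sqrt(29) / 1000
= 19.91 GPa

19.91


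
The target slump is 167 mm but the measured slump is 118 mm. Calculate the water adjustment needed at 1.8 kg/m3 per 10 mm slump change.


Difference = 167 - 118 = 49 mm
Water adjustment = 49 * 1.8 / 10 = 8.8 kg/m3

8.8


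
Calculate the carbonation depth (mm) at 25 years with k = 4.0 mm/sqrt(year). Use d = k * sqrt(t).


depth = k * sqrt(t)
= 4.0 * sqrt(25)
= 20.0 mm

20.0


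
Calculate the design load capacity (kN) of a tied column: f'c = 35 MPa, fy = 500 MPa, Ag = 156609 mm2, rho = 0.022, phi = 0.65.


Ast = rho * Ag = 0.022 * 156609 = 3445.398 mm2
phi*Pn = 0.65 * 0.80 * (0.85 * 35 * (156609 - 3445.398) + 500 * 3445.398) / 1000
= 3265.24 kN

3265.24


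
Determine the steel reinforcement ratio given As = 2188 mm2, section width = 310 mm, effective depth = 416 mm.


rho = As / (b * d)
= 2188 / (310 * 416)
= 0.017

0.017


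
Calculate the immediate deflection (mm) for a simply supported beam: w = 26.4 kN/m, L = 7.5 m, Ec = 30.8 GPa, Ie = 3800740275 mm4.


Convert: L = 7.5 m = 7500 mm, Ec = 30.8 GPa = 30800 MPa
delta = 5 * 26.4 * 7500^4 / (384 * 30800 * 3800740275)
= 9.29 mm

9.29


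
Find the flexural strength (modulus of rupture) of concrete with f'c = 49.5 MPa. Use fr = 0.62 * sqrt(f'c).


fr = 0.62 * sqrt(49.5)
= 4.362 MPa

4.362


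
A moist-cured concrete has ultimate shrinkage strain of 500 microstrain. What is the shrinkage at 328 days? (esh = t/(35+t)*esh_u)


esh(328) = 328 / (35 + 328) * 500
= 328 / 363 * 500
= 451.8 microstrain

451.8


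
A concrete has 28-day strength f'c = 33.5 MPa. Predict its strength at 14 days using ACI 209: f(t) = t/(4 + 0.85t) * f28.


f(14) = 14 / (4 + 0.85 * 14) * 33.5
= 14 / 15.9 * 33.5
= 29.5 MPa

29.5


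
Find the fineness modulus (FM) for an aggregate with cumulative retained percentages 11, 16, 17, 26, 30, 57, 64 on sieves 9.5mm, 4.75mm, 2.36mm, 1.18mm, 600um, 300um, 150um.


FM = sum(cumulative % retained) / 100
= 221 / 100
= 2.21

2.21


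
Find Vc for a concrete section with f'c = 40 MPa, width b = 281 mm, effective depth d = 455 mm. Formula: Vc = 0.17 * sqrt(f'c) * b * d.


Vc = 0.17 * sqrt(40) * 281 * 455 / 1000
= 137.47 kN

137.47


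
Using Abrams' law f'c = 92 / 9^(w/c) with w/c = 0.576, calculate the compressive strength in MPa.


f'c = 92 / 9^0.576
= 92 / 3.545
= 25.95 MPa

25.95


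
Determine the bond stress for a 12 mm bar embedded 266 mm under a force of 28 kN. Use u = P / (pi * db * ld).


u = P / (pi * db * ld)
= 28 * 1000 / (pi * 12 * 266)
= 2.792 MPa

2.792


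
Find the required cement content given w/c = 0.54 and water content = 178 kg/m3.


Cement = water / (w/c)
= 178 / 0.54
= 329.6 kg/m3

329.6
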